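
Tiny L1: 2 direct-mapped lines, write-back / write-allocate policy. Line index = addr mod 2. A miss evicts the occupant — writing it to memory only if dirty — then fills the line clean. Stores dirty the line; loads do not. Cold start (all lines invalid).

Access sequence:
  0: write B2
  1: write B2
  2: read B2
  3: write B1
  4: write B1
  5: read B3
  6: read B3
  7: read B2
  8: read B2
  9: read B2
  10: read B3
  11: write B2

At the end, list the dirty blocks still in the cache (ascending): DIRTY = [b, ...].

0: W B2 → L0 miss [D]
1: W B2 → L0 hit [D]
2: R B2 → L0 hit [D]
3: W B1 → L1 miss [D]
4: W B1 → L1 hit [D]
5: R B3 → L1 miss wb→B1 [-]
6: R B3 → L1 hit [-]
7: R B2 → L0 hit [D]
8: R B2 → L0 hit [D]
9: R B2 → L0 hit [D]
10: R B3 → L1 hit [-]
11: W B2 → L0 hit [D]

DIRTY = [2]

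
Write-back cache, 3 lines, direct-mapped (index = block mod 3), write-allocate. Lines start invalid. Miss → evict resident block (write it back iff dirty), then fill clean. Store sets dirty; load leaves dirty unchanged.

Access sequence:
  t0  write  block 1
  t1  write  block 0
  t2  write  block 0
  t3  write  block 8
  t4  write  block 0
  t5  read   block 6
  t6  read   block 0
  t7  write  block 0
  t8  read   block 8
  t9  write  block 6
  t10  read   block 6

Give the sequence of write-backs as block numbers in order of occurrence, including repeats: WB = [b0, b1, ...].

WB = [0, 0]

0: W B1 -> L1 miss  d=D]
1: W B0 -> L0 miss  d=D]
2: W B0 -> L0 hit  d=D]
3: W B8 -> L2 miss  d=D]
4: W B0 -> L0 hit  d=D]
5: R B6 -> L0 miss wb->B0  d=-]
6: R B0 -> L0 miss  d=-]
7: W B0 -> L0 hit  d=D]
8: R B8 -> L2 hit  d=D]
9: W B6 -> L0 miss wb->B0  d=D]
10: R B6 -> L0 hit  d=D]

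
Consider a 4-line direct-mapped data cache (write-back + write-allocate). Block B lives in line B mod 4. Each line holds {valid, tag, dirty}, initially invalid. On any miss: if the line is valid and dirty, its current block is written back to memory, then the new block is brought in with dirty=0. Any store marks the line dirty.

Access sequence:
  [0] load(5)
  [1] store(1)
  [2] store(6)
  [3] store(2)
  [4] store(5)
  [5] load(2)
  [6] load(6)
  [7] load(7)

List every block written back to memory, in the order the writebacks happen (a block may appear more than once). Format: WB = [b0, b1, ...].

0: R B5 -> L1 miss  d=-]
1: W B1 -> L1 miss  d=D]
2: W B6 -> L2 miss  d=D]
3: W B2 -> L2 miss wb->B6  d=D]
4: W B5 -> L1 miss wb->B1  d=D]
5: R B2 -> L2 hit  d=D]
6: R B6 -> L2 miss wb->B2  d=-]
7: R B7 -> L3 miss  d=-]

WB = [6, 1, 2]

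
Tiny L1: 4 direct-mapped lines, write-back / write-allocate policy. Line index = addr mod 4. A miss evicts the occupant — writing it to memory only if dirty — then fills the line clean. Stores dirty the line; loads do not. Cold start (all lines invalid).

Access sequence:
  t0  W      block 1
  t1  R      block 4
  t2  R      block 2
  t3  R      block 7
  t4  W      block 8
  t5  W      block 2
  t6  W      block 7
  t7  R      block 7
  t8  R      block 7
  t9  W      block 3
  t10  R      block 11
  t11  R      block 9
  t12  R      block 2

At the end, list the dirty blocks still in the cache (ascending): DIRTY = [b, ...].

DIRTY = [2, 8]

0: W B1 → L1 miss [D]
1: R B4 → L0 miss [-]
2: R B2 → L2 miss [-]
3: R B7 → L3 miss [-]
4: W B8 → L0 miss [D]
5: W B2 → L2 hit [D]
6: W B7 → L3 hit [D]
7: R B7 → L3 hit [D]
8: R B7 → L3 hit [D]
9: W B3 → L3 miss wb→B7 [D]
10: R B11 → L3 miss wb→B3 [-]
11: R B9 → L1 miss wb→B1 [-]
12: R B2 → L2 hit [D]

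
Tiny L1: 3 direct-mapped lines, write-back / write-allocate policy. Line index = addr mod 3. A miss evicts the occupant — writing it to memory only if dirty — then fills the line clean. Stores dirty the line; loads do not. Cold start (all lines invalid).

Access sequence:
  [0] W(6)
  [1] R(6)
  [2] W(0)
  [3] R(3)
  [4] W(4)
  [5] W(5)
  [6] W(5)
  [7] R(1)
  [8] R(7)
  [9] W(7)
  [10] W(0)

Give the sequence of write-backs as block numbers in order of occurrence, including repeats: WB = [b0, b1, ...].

WB = [6, 0, 4]

0: W B6 -> L0 miss  d=D]
1: R B6 -> L0 hit  d=D]
2: W B0 -> L0 miss wb->B6  d=D]
3: R B3 -> L0 miss wb->B0  d=-]
4: W B4 -> L1 miss  d=D]
5: W B5 -> L2 miss  d=D]
6: W B5 -> L2 hit  d=D]
7: R B1 -> L1 miss wb->B4  d=-]
8: R B7 -> L1 miss  d=-]
9: W B7 -> L1 hit  d=D]
10: W B0 -> L0 miss  d=D]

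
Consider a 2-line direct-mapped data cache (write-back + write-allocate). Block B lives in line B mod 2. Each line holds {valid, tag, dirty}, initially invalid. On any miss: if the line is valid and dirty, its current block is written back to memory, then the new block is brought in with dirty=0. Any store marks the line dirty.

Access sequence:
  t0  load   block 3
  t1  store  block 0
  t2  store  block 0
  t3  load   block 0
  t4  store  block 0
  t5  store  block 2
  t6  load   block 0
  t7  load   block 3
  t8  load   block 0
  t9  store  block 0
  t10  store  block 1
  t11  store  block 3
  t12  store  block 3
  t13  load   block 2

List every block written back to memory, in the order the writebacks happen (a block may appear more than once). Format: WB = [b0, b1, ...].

WB = [0, 2, 1, 0]

0: R B3 -> L1 miss  d=-]
1: W B0 -> L0 miss  d=D]
2: W B0 -> L0 hit  d=D]
3: R B0 -> L0 hit  d=D]
4: W B0 -> L0 hit  d=D]
5: W B2 -> L0 miss wb->B0  d=D]
6: R B0 -> L0 miss wb->B2  d=-]
7: R B3 -> L1 hit  d=-]
8: R B0 -> L0 hit  d=-]
9: W B0 -> L0 hit  d=D]
10: W B1 -> L1 miss  d=D]
11: W B3 -> L1 miss wb->B1  d=D]
12: W B3 -> L1 hit  d=D]
13: R B2 -> L0 miss wb->B0  d=-]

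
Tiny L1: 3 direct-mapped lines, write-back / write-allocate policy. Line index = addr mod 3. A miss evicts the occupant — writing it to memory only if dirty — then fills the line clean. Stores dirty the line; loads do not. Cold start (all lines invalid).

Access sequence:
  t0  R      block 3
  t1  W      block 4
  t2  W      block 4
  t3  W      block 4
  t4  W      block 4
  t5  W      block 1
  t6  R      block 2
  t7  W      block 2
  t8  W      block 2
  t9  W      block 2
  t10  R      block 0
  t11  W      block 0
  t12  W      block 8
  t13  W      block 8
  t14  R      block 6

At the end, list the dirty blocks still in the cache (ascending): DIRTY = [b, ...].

DIRTY = [1, 8]

  0 | R B3 → L0 miss [-]
  1 | W B4 → L1 miss [D]
  2 | W B4 → L1 hit [D]
  3 | W B4 → L1 hit [D]
  4 | W B4 → L1 hit [D]
  5 | W B1 → L1 miss wb→B4 [D]
  6 | R B2 → L2 miss [-]
  7 | W B2 → L2 hit [D]
  8 | W B2 → L2 hit [D]
  9 | W B2 → L2 hit [D]
  10 | R B0 → L0 miss [-]
  11 | W B0 → L0 hit [D]
  12 | W B8 → L2 miss wb→B2 [D]
  13 | W B8 → L2 hit [D]
  14 | R B6 → L0 miss wb→B0 [-]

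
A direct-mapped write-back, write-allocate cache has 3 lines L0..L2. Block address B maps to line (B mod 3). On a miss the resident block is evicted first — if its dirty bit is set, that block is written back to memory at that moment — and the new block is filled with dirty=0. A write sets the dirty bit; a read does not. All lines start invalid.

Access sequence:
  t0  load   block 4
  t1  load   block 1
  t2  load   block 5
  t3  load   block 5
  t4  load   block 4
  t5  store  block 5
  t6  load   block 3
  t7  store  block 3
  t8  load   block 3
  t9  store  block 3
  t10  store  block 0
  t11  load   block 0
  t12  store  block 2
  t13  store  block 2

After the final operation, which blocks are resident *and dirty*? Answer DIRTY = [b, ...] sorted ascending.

  0 | R B4 → L1 miss [-]
  1 | R B1 → L1 miss [-]
  2 | R B5 → L2 miss [-]
  3 | R B5 → L2 hit [-]
  4 | R B4 → L1 miss [-]
  5 | W B5 → L2 hit [D]
  6 | R B3 → L0 miss [-]
  7 | W B3 → L0 hit [D]
  8 | R B3 → L0 hit [D]
  9 | W B3 → L0 hit [D]
  10 | W B0 → L0 miss wb→B3 [D]
  11 | R B0 → L0 hit [D]
  12 | W B2 → L2 miss wb→B5 [D]
  13 | W B2 → L2 hit [D]

DIRTY = [0, 2]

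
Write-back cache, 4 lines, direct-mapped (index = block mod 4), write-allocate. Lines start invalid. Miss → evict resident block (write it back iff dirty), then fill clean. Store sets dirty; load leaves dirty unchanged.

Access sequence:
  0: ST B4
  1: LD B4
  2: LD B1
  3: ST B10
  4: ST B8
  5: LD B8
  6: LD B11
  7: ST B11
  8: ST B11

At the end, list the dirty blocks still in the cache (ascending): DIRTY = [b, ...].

DIRTY = [8, 10, 11]

0: W B4 -> L0 miss  d=D]
1: R B4 -> L0 hit  d=D]
2: R B1 -> L1 miss  d=-]
3: W B10 -> L2 miss  d=D]
4: W B8 -> L0 miss wb->B4  d=D]
5: R B8 -> L0 hit  d=D]
6: R B11 -> L3 miss  d=-]
7: W B11 -> L3 hit  d=D]
8: W B11 -> L3 hit  d=D]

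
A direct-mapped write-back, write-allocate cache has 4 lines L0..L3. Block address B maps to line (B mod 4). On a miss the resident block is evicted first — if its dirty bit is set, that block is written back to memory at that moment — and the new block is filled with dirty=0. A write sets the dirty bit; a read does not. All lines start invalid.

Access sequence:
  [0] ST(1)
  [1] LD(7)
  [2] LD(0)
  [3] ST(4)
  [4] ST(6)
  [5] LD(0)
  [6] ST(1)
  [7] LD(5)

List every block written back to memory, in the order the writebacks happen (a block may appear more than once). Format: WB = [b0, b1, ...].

WB = [4, 1]

  0 | W B1 → L1 miss [D]
  1 | R B7 → L3 miss [-]
  2 | R B0 → L0 miss [-]
  3 | W B4 → L0 miss [D]
  4 | W B6 → L2 miss [D]
  5 | R B0 → L0 miss wb→B4 [-]
  6 | W B1 → L1 hit [D]
  7 | R B5 → L1 miss wb→B1 [-]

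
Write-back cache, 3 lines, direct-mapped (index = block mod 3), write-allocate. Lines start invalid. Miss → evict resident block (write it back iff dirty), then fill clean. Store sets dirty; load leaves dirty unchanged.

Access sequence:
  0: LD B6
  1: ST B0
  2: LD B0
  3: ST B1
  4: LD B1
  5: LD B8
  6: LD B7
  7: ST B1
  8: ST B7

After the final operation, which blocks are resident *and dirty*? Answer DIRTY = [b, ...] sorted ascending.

DIRTY = [0, 7]

0: R B6 -> L0 miss  d=-]
1: W B0 -> L0 miss  d=D]
2: R B0 -> L0 hit  d=D]
3: W B1 -> L1 miss  d=D]
4: R B1 -> L1 hit  d=D]
5: R B8 -> L2 miss  d=-]
6: R B7 -> L1 miss wb->B1  d=-]
7: W B1 -> L1 miss  d=D]
8: W B7 -> L1 miss wb->B1  d=D]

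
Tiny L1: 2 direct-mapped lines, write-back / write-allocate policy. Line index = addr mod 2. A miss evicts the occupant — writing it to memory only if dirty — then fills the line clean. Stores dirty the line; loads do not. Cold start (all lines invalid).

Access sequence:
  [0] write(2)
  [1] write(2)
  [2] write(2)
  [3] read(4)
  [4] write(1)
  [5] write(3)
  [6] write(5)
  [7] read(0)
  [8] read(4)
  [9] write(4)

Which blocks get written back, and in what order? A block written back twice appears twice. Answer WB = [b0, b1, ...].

0: W B2 -> L0 miss  d=D]
1: W B2 -> L0 hit  d=D]
2: W B2 -> L0 hit  d=D]
3: R B4 -> L0 miss wb->B2  d=-]
4: W B1 -> L1 miss  d=D]
5: W B3 -> L1 miss wb->B1  d=D]
6: W B5 -> L1 miss wb->B3  d=D]
7: R B0 -> L0 miss  d=-]
8: R B4 -> L0 miss  d=-]
9: W B4 -> L0 hit  d=D]

WB = [2, 1, 3]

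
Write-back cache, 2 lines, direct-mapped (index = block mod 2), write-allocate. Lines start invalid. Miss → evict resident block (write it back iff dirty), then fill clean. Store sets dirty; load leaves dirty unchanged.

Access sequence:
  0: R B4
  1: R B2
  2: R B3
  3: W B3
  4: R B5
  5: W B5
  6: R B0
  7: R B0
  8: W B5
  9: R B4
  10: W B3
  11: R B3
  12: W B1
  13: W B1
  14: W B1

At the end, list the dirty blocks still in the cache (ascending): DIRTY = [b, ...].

DIRTY = [1]

0: R B4 -> L0 miss  d=-]
1: R B2 -> L0 miss  d=-]
2: R B3 -> L1 miss  d=-]
3: W B3 -> L1 hit  d=D]
4: R B5 -> L1 miss wb->B3  d=-]
5: W B5 -> L1 hit  d=D]
6: R B0 -> L0 miss  d=-]
7: R B0 -> L0 hit  d=-]
8: W B5 -> L1 hit  d=D]
9: R B4 -> L0 miss  d=-]
10: W B3 -> L1 miss wb->B5  d=D]
11: R B3 -> L1 hit  d=D]
12: W B1 -> L1 miss wb->B3  d=D]
13: W B1 -> L1 hit  d=D]
14: W B1 -> L1 hit  d=D]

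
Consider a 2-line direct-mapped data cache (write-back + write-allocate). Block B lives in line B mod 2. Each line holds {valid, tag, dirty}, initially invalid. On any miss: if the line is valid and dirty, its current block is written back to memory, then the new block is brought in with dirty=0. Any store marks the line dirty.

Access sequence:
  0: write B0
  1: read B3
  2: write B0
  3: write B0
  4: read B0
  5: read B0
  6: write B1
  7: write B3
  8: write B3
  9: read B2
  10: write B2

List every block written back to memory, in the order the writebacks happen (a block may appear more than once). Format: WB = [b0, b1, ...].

WB = [1, 0]

0: W B0 → L0 miss [D]
1: R B3 → L1 miss [-]
2: W B0 → L0 hit [D]
3: W B0 → L0 hit [D]
4: R B0 → L0 hit [D]
5: R B0 → L0 hit [D]
6: W B1 → L1 miss [D]
7: W B3 → L1 miss wb→B1 [D]
8: W B3 → L1 hit [D]
9: R B2 → L0 miss wb→B0 [-]
10: W B2 → L0 hit [D]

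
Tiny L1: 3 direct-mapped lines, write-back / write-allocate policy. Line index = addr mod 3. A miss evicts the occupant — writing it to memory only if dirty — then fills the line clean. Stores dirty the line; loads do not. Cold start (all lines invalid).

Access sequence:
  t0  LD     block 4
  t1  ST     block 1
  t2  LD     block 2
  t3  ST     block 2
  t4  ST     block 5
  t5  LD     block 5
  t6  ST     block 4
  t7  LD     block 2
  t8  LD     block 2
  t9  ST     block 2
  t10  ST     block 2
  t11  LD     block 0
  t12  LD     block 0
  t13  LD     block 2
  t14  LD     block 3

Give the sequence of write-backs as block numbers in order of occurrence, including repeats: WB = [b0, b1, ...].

0: R B4 → L1 miss [-]
1: W B1 → L1 miss [D]
2: R B2 → L2 miss [-]
3: W B2 → L2 hit [D]
4: W B5 → L2 miss wb→B2 [D]
5: R B5 → L2 hit [D]
6: W B4 → L1 miss wb→B1 [D]
7: R B2 → L2 miss wb→B5 [-]
8: R B2 → L2 hit [-]
9: W B2 → L2 hit [D]
10: W B2 → L2 hit [D]
11: R B0 → L0 miss [-]
12: R B0 → L0 hit [-]
13: R B2 → L2 hit [D]
14: R B3 → L0 miss [-]

WB = [2, 1, 5]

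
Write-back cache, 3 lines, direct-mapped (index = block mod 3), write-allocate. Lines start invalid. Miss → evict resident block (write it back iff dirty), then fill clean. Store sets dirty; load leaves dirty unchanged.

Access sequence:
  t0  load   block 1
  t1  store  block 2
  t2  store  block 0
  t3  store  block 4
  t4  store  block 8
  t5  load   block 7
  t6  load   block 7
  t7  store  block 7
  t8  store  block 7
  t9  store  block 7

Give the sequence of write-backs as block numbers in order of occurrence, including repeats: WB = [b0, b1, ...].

WB = [2, 4]

0: R B1 -> L1 miss  d=-]
1: W B2 -> L2 miss  d=D]
2: W B0 -> L0 miss  d=D]
3: W B4 -> L1 miss  d=D]
4: W B8 -> L2 miss wb->B2  d=D]
5: R B7 -> L1 miss wb->B4  d=-]
6: R B7 -> L1 hit  d=-]
7: W B7 -> L1 hit  d=D]
8: W B7 -> L1 hit  d=D]
9: W B7 -> L1 hit  d=D]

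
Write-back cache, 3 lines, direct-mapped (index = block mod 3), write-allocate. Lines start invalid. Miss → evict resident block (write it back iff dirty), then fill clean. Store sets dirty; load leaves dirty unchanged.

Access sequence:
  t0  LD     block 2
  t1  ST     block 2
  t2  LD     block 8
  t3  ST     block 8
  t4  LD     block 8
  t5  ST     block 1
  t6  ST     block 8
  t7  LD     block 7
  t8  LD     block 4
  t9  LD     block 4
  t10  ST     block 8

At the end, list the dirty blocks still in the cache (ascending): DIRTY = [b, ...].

DIRTY = [8]

0: R B2 → L2 miss [-]
1: W B2 → L2 hit [D]
2: R B8 → L2 miss wb→B2 [-]
3: W B8 → L2 hit [D]
4: R B8 → L2 hit [D]
5: W B1 → L1 miss [D]
6: W B8 → L2 hit [D]
7: R B7 → L1 miss wb→B1 [-]
8: R B4 → L1 miss [-]
9: R B4 → L1 hit [-]
10: W B8 → L2 hit [D]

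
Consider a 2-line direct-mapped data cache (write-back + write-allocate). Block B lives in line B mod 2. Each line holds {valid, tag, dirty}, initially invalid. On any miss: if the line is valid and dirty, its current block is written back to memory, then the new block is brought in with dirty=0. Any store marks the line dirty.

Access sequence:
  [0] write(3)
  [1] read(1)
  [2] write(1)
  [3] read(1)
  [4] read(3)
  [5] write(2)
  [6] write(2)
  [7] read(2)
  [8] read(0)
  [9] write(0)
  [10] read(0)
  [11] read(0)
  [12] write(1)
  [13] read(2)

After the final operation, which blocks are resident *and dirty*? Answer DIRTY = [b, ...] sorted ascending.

0: W B3 → L1 miss [D]
1: R B1 → L1 miss wb→B3 [-]
2: W B1 → L1 hit [D]
3: R B1 → L1 hit [D]
4: R B3 → L1 miss wb→B1 [-]
5: W B2 → L0 miss [D]
6: W B2 → L0 hit [D]
7: R B2 → L0 hit [D]
8: R B0 → L0 miss wb→B2 [-]
9: W B0 → L0 hit [D]
10: R B0 → L0 hit [D]
11: R B0 → L0 hit [D]
12: W B1 → L1 miss [D]
13: R B2 → L0 miss wb→B0 [-]

DIRTY = [1]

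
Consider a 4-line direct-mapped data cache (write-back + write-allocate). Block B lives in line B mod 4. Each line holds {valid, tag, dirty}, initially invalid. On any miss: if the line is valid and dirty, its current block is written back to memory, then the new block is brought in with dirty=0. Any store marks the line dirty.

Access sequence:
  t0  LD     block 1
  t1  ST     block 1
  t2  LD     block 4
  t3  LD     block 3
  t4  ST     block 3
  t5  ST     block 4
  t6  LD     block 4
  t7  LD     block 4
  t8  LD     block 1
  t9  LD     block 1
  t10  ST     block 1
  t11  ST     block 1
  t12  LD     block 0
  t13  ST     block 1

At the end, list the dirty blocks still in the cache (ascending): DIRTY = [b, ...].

DIRTY = [1, 3]

  0 | R B1 → L1 miss [-]
  1 | W B1 → L1 hit [D]
  2 | R B4 → L0 miss [-]
  3 | R B3 → L3 miss [-]
  4 | W B3 → L3 hit [D]
  5 | W B4 → L0 hit [D]
  6 | R B4 → L0 hit [D]
  7 | R B4 → L0 hit [D]
  8 | R B1 → L1 hit [D]
  9 | R B1 → L1 hit [D]
  10 | W B1 → L1 hit [D]
  11 | W B1 → L1 hit [D]
  12 | R B0 → L0 miss wb→B4 [-]
  13 | W B1 → L1 hit [D]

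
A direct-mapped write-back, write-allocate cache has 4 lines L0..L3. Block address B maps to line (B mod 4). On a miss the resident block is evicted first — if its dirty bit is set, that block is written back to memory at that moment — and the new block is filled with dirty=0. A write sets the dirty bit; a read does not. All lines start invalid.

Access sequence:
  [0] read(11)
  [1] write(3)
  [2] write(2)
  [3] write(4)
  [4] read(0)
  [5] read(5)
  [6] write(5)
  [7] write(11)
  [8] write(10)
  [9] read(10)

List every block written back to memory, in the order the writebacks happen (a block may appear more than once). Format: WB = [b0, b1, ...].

0: R B11 -> L3 miss  d=-]
1: W B3 -> L3 miss  d=D]
2: W B2 -> L2 miss  d=D]
3: W B4 -> L0 miss  d=D]
4: R B0 -> L0 miss wb->B4  d=-]
5: R B5 -> L1 miss  d=-]
6: W B5 -> L1 hit  d=D]
7: W B11 -> L3 miss wb->B3  d=D]
8: W B10 -> L2 miss wb->B2  d=D]
9: R B10 -> L2 hit  d=D]

WB = [4, 3, 2]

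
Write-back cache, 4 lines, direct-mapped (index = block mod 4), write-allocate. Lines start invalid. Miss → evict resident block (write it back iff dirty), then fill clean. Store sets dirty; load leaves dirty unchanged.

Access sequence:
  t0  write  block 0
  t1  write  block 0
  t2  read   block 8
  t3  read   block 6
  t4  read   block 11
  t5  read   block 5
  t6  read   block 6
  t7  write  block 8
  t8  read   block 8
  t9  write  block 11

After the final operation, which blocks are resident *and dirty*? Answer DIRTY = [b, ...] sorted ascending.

DIRTY = [8, 11]

0: W B0 → L0 miss [D]
1: W B0 → L0 hit [D]
2: R B8 → L0 miss wb→B0 [-]
3: R B6 → L2 miss [-]
4: R B11 → L3 miss [-]
5: R B5 → L1 miss [-]
6: R B6 → L2 hit [-]
7: W B8 → L0 hit [D]
8: R B8 → L0 hit [D]
9: W B11 → L3 hit [D]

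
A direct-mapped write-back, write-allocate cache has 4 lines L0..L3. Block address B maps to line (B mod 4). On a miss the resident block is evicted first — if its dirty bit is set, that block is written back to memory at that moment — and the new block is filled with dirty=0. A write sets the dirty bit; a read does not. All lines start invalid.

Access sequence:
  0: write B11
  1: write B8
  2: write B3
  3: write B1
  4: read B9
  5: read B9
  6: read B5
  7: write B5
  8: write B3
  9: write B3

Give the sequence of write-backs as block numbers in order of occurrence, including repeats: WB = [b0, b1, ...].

0: W B11 -> L3 miss  d=D]
1: W B8 -> L0 miss  d=D]
2: W B3 -> L3 miss wb->B11  d=D]
3: W B1 -> L1 miss  d=D]
4: R B9 -> L1 miss wb->B1  d=-]
5: R B9 -> L1 hit  d=-]
6: R B5 -> L1 miss  d=-]
7: W B5 -> L1 hit  d=D]
8: W B3 -> L3 hit  d=D]
9: W B3 -> L3 hit  d=D]

WB = [11, 1]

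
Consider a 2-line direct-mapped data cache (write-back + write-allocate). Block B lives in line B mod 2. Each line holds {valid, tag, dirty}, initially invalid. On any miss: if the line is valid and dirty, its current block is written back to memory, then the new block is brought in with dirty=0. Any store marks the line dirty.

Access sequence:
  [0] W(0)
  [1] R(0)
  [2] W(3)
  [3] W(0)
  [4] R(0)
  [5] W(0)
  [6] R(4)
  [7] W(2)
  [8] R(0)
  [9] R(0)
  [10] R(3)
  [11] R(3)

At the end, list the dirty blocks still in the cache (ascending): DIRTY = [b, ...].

DIRTY = [3]

0: W B0 -> L0 miss  d=D]
1: R B0 -> L0 hit  d=D]
2: W B3 -> L1 miss  d=D]
3: W B0 -> L0 hit  d=D]
4: R B0 -> L0 hit  d=D]
5: W B0 -> L0 hit  d=D]
6: R B4 -> L0 miss wb->B0  d=-]
7: W B2 -> L0 miss  d=D]
8: R B0 -> L0 miss wb->B2  d=-]
9: R B0 -> L0 hit  d=-]
10: R B3 -> L1 hit  d=D]
11: R B3 -> L1 hit  d=D]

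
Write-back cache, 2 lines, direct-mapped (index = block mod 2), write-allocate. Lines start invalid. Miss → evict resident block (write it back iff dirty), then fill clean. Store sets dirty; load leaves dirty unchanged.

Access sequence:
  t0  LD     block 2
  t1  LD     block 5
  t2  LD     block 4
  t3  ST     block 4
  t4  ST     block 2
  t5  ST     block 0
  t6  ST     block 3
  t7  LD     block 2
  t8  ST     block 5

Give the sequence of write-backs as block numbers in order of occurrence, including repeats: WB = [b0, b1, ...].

0: R B2 -> L0 miss  d=-]
1: R B5 -> L1 miss  d=-]
2: R B4 -> L0 miss  d=-]
3: W B4 -> L0 hit  d=D]
4: W B2 -> L0 miss wb->B4  d=D]
5: W B0 -> L0 miss wb->B2  d=D]
6: W B3 -> L1 miss  d=D]
7: R B2 -> L0 miss wb->B0  d=-]
8: W B5 -> L1 miss wb->B3  d=D]

WB = [4, 2, 0, 3]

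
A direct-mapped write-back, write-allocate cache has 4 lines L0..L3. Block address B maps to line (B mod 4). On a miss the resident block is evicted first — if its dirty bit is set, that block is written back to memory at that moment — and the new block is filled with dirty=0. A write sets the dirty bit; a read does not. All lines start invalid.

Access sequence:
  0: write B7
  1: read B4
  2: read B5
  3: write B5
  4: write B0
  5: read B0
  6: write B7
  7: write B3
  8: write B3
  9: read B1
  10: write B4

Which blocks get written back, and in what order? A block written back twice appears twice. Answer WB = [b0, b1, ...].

  0 | W B7 → L3 miss [D]
  1 | R B4 → L0 miss [-]
  2 | R B5 → L1 miss [-]
  3 | W B5 → L1 hit [D]
  4 | W B0 → L0 miss [D]
  5 | R B0 → L0 hit [D]
  6 | W B7 → L3 hit [D]
  7 | W B3 → L3 miss wb→B7 [D]
  8 | W B3 → L3 hit [D]
  9 | R B1 → L1 miss wb→B5 [-]
  10 | W B4 → L0 miss wb→B0 [D]

WB = [7, 5, 0]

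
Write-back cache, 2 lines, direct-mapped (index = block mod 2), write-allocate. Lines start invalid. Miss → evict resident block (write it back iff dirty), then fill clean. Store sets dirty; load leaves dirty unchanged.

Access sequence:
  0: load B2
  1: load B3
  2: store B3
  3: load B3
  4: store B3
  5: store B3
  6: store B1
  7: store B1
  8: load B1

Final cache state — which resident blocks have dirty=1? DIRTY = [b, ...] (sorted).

DIRTY = [1]

  0 | R B2 → L0 miss [-]
  1 | R B3 → L1 miss [-]
  2 | W B3 → L1 hit [D]
  3 | R B3 → L1 hit [D]
  4 | W B3 → L1 hit [D]
  5 | W B3 → L1 hit [D]
  6 | W B1 → L1 miss wb→B3 [D]
  7 | W B1 → L1 hit [D]
  8 | R B1 → L1 hit [D]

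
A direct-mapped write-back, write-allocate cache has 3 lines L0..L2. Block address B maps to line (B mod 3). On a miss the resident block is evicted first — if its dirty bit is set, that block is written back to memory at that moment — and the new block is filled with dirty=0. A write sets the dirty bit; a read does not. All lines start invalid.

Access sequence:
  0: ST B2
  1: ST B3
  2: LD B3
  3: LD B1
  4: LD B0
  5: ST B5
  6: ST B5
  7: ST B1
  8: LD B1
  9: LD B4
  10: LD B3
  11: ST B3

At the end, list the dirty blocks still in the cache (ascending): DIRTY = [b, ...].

0: W B2 → L2 miss [D]
1: W B3 → L0 miss [D]
2: R B3 → L0 hit [D]
3: R B1 → L1 miss [-]
4: R B0 → L0 miss wb→B3 [-]
5: W B5 → L2 miss wb→B2 [D]
6: W B5 → L2 hit [D]
7: W B1 → L1 hit [D]
8: R B1 → L1 hit [D]
9: R B4 → L1 miss wb→B1 [-]
10: R B3 → L0 miss [-]
11: W B3 → L0 hit [D]

DIRTY = [3, 5]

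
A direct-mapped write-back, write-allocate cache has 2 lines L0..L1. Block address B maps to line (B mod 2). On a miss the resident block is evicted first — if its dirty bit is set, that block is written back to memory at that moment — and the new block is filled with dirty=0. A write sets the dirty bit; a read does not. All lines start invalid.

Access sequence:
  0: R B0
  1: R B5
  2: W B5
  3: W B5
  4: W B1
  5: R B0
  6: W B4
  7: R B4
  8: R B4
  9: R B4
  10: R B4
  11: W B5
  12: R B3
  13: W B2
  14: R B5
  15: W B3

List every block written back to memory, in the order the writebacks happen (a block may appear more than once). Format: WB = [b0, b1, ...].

0: R B0 -> L0 miss  d=-]
1: R B5 -> L1 miss  d=-]
2: W B5 -> L1 hit  d=D]
3: W B5 -> L1 hit  d=D]
4: W B1 -> L1 miss wb->B5  d=D]
5: R B0 -> L0 hit  d=-]
6: W B4 -> L0 miss  d=D]
7: R B4 -> L0 hit  d=D]
8: R B4 -> L0 hit  d=D]
9: R B4 -> L0 hit  d=D]
10: R B4 -> L0 hit  d=D]
11: W B5 -> L1 miss wb->B1  d=D]
12: R B3 -> L1 miss wb->B5  d=-]
13: W B2 -> L0 miss wb->B4  d=D]
14: R B5 -> L1 miss  d=-]
15: W B3 -> L1 miss  d=D]

WB = [5, 1, 5, 4]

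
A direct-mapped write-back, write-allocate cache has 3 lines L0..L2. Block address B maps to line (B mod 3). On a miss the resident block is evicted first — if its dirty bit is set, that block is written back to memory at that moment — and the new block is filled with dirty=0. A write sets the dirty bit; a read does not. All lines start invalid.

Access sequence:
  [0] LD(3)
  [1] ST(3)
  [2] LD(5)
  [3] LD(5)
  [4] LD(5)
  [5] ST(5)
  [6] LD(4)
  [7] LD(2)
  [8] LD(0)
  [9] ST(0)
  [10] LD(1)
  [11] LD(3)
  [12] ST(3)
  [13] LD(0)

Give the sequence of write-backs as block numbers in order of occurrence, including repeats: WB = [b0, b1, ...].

0: R B3 → L0 miss [-]
1: W B3 → L0 hit [D]
2: R B5 → L2 miss [-]
3: R B5 → L2 hit [-]
4: R B5 → L2 hit [-]
5: W B5 → L2 hit [D]
6: R B4 → L1 miss [-]
7: R B2 → L2 miss wb→B5 [-]
8: R B0 → L0 miss wb→B3 [-]
9: W B0 → L0 hit [D]
10: R B1 → L1 miss [-]
11: R B3 → L0 miss wb→B0 [-]
12: W B3 → L0 hit [D]
13: R B0 → L0 miss wb→B3 [-]

WB = [5, 3, 0, 3]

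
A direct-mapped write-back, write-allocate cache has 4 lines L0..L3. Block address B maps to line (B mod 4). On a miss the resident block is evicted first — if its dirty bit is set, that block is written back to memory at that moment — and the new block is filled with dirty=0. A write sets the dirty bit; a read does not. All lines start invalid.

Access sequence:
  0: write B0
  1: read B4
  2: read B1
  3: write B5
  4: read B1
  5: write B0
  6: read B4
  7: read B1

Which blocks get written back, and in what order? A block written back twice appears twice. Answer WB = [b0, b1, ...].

WB = [0, 5, 0]

  0 | W B0 → L0 miss [D]
  1 | R B4 → L0 miss wb→B0 [-]
  2 | R B1 → L1 miss [-]
  3 | W B5 → L1 miss [D]
  4 | R B1 → L1 miss wb→B5 [-]
  5 | W B0 → L0 miss [D]
  6 | R B4 → L0 miss wb→B0 [-]
  7 | R B1 → L1 hit [-]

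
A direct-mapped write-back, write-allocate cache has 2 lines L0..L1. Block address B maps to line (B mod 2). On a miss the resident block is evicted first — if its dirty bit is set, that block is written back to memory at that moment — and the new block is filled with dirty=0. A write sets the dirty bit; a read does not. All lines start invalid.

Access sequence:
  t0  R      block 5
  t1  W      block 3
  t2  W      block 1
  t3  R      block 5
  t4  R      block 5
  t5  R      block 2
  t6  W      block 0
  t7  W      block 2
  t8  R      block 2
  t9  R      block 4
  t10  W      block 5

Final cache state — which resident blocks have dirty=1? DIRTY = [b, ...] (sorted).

DIRTY = [5]

0: R B5 -> L1 miss  d=-]
1: W B3 -> L1 miss  d=D]
2: W B1 -> L1 miss wb->B3  d=D]
3: R B5 -> L1 miss wb->B1  d=-]
4: R B5 -> L1 hit  d=-]
5: R B2 -> L0 miss  d=-]
6: W B0 -> L0 miss  d=D]
7: W B2 -> L0 miss wb->B0  d=D]
8: R B2 -> L0 hit  d=D]
9: R B4 -> L0 miss wb->B2  d=-]
10: W B5 -> L1 hit  d=D]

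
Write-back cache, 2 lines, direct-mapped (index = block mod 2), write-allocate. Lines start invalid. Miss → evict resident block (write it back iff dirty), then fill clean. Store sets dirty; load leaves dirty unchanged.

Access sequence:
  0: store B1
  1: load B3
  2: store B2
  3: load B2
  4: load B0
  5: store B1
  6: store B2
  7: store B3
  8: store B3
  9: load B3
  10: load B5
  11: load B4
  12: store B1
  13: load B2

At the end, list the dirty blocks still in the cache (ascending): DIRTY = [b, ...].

  0 | W B1 → L1 miss [D]
  1 | R B3 → L1 miss wb→B1 [-]
  2 | W B2 → L0 miss [D]
  3 | R B2 → L0 hit [D]
  4 | R B0 → L0 miss wb→B2 [-]
  5 | W B1 → L1 miss [D]
  6 | W B2 → L0 miss [D]
  7 | W B3 → L1 miss wb→B1 [D]
  8 | W B3 → L1 hit [D]
  9 | R B3 → L1 hit [D]
  10 | R B5 → L1 miss wb→B3 [-]
  11 | R B4 → L0 miss wb→B2 [-]
  12 | W B1 → L1 miss [D]
  13 | R B2 → L0 miss [-]

DIRTY = [1]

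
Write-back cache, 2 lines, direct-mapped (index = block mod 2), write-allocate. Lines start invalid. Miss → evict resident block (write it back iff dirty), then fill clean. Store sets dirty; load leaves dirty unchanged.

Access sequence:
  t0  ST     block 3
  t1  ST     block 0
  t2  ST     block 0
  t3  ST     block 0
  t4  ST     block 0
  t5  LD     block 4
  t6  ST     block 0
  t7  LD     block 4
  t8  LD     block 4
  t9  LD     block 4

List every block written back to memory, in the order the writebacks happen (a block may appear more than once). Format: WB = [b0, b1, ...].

WB = [0, 0]

0: W B3 → L1 miss [D]
1: W B0 → L0 miss [D]
2: W B0 → L0 hit [D]
3: W B0 → L0 hit [D]
4: W B0 → L0 hit [D]
5: R B4 → L0 miss wb→B0 [-]
6: W B0 → L0 miss [D]
7: R B4 → L0 miss wb→B0 [-]
8: R B4 → L0 hit [-]
9: R B4 → L0 hit [-]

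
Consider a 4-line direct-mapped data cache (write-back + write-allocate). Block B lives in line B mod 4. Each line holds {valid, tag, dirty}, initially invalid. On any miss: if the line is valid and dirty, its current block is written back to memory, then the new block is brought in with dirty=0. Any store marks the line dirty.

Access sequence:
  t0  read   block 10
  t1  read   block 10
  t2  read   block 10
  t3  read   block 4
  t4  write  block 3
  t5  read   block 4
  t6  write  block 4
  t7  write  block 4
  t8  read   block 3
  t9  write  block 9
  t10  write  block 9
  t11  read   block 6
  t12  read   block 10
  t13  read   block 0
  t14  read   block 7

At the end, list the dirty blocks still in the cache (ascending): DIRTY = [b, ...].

DIRTY = [9]

0: R B10 → L2 miss [-]
1: R B10 → L2 hit [-]
2: R B10 → L2 hit [-]
3: R B4 → L0 miss [-]
4: W B3 → L3 miss [D]
5: R B4 → L0 hit [-]
6: W B4 → L0 hit [D]
7: W B4 → L0 hit [D]
8: R B3 → L3 hit [D]
9: W B9 → L1 miss [D]
10: W B9 → L1 hit [D]
11: R B6 → L2 miss [-]
12: R B10 → L2 miss [-]
13: R B0 → L0 miss wb→B4 [-]
14: R B7 → L3 miss wb→B3 [-]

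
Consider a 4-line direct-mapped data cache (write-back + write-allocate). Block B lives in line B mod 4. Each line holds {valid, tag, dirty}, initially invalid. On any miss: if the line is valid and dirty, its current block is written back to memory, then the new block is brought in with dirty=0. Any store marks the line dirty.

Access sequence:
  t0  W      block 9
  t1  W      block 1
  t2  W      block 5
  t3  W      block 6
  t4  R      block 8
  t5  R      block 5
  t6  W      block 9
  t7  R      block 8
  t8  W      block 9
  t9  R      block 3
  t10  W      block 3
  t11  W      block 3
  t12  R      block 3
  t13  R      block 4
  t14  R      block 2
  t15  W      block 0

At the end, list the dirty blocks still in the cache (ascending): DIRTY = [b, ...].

0: W B9 → L1 miss [D]
1: W B1 → L1 miss wb→B9 [D]
2: W B5 → L1 miss wb→B1 [D]
3: W B6 → L2 miss [D]
4: R B8 → L0 miss [-]
5: R B5 → L1 hit [D]
6: W B9 → L1 miss wb→B5 [D]
7: R B8 → L0 hit [-]
8: W B9 → L1 hit [D]
9: R B3 → L3 miss [-]
10: W B3 → L3 hit [D]
11: W B3 → L3 hit [D]
12: R B3 → L3 hit [D]
13: R B4 → L0 miss [-]
14: R B2 → L2 miss wb→B6 [-]
15: W B0 → L0 miss [D]

DIRTY = [0, 3, 9]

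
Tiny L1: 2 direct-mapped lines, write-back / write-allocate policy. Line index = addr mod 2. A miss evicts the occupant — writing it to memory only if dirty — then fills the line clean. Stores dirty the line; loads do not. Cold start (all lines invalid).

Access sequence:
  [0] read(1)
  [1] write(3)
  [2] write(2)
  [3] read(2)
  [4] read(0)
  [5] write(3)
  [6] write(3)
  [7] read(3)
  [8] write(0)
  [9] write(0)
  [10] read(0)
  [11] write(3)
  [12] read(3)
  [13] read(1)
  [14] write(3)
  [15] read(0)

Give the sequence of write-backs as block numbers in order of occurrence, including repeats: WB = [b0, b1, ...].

  0 | R B1 → L1 miss [-]
  1 | W B3 → L1 miss [D]
  2 | W B2 → L0 miss [D]
  3 | R B2 → L0 hit [D]
  4 | R B0 → L0 miss wb→B2 [-]
  5 | W B3 → L1 hit [D]
  6 | W B3 → L1 hit [D]
  7 | R B3 → L1 hit [D]
  8 | W B0 → L0 hit [D]
  9 | W B0 → L0 hit [D]
  10 | R B0 → L0 hit [D]
  11 | W B3 → L1 hit [D]
  12 | R B3 → L1 hit [D]
  13 | R B1 → L1 miss wb→B3 [-]
  14 | W B3 → L1 miss [D]
  15 | R B0 → L0 hit [D]

WB = [2, 3]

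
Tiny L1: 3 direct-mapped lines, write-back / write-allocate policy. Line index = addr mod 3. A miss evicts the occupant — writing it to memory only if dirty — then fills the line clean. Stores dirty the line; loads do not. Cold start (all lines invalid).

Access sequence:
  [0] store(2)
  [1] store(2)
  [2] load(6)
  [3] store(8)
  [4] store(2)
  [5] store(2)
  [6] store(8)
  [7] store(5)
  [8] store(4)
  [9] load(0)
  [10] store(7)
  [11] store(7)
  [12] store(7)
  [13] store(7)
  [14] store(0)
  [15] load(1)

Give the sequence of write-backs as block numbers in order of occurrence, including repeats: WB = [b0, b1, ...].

WB = [2, 8, 2, 8, 4, 7]

  0 | W B2 → L2 miss [D]
  1 | W B2 → L2 hit [D]
  2 | R B6 → L0 miss [-]
  3 | W B8 → L2 miss wb→B2 [D]
  4 | W B2 → L2 miss wb→B8 [D]
  5 | W B2 → L2 hit [D]
  6 | W B8 → L2 miss wb→B2 [D]
  7 | W B5 → L2 miss wb→B8 [D]
  8 | W B4 → L1 miss [D]
  9 | R B0 → L0 miss [-]
  10 | W B7 → L1 miss wb→B4 [D]
  11 | W B7 → L1 hit [D]
  12 | W B7 → L1 hit [D]
  13 | W B7 → L1 hit [D]
  14 | W B0 → L0 hit [D]
  15 | R B1 → L1 miss wb→B7 [-]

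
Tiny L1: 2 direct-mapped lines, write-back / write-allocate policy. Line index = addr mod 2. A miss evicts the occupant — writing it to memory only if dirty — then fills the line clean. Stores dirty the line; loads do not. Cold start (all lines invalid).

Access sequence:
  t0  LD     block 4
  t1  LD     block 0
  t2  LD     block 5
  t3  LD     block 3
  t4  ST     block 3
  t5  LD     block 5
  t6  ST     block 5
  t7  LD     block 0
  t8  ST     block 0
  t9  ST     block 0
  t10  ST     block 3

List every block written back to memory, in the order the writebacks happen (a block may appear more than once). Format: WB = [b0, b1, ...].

WB = [3, 5]

0: R B4 -> L0 miss  d=-]
1: R B0 -> L0 miss  d=-]
2: R B5 -> L1 miss  d=-]
3: R B3 -> L1 miss  d=-]
4: W B3 -> L1 hit  d=D]
5: R B5 -> L1 miss wb->B3  d=-]
6: W B5 -> L1 hit  d=D]
7: R B0 -> L0 hit  d=-]
8: W B0 -> L0 hit  d=D]
9: W B0 -> L0 hit  d=D]
10: W B3 -> L1 miss wb->B5  d=D]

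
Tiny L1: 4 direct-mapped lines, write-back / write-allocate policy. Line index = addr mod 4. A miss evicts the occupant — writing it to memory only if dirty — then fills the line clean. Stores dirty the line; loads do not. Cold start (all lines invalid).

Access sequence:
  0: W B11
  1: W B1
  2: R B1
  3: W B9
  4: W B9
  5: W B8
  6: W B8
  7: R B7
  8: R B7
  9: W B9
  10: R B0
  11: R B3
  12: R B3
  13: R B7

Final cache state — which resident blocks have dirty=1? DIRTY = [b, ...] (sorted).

0: W B11 → L3 miss [D]
1: W B1 → L1 miss [D]
2: R B1 → L1 hit [D]
3: W B9 → L1 miss wb→B1 [D]
4: W B9 → L1 hit [D]
5: W B8 → L0 miss [D]
6: W B8 → L0 hit [D]
7: R B7 → L3 miss wb→B11 [-]
8: R B7 → L3 hit [-]
9: W B9 → L1 hit [D]
10: R B0 → L0 miss wb→B8 [-]
11: R B3 → L3 miss [-]
12: R B3 → L3 hit [-]
13: R B7 → L3 miss [-]

DIRTY = [9]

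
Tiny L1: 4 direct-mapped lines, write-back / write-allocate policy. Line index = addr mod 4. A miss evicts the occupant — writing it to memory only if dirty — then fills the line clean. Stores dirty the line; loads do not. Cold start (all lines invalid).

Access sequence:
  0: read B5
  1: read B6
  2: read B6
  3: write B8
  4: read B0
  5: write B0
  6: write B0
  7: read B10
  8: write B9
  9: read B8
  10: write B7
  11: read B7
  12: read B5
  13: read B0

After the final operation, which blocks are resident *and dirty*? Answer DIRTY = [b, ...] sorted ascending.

DIRTY = [7]

0: R B5 → L1 miss [-]
1: R B6 → L2 miss [-]
2: R B6 → L2 hit [-]
3: W B8 → L0 miss [D]
4: R B0 → L0 miss wb→B8 [-]
5: W B0 → L0 hit [D]
6: W B0 → L0 hit [D]
7: R B10 → L2 miss [-]
8: W B9 → L1 miss [D]
9: R B8 → L0 miss wb→B0 [-]
10: W B7 → L3 miss [D]
11: R B7 → L3 hit [D]
12: R B5 → L1 miss wb→B9 [-]
13: R B0 → L0 miss [-]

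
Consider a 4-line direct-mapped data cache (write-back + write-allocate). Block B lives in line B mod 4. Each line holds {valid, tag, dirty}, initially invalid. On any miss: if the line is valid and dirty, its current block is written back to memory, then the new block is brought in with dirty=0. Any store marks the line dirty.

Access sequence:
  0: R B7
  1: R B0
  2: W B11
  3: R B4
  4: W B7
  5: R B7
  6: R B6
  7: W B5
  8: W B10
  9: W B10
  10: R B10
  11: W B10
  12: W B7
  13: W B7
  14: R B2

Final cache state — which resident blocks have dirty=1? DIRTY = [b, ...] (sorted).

DIRTY = [5, 7]

  0 | R B7 → L3 miss [-]
  1 | R B0 → L0 miss [-]
  2 | W B11 → L3 miss [D]
  3 | R B4 → L0 miss [-]
  4 | W B7 → L3 miss wb→B11 [D]
  5 | R B7 → L3 hit [D]
  6 | R B6 → L2 miss [-]
  7 | W B5 → L1 miss [D]
  8 | W B10 → L2 miss [D]
  9 | W B10 → L2 hit [D]
  10 | R B10 → L2 hit [D]
  11 | W B10 → L2 hit [D]
  12 | W B7 → L3 hit [D]
  13 | W B7 → L3 hit [D]
  14 | R B2 → L2 miss wb→B10 [-]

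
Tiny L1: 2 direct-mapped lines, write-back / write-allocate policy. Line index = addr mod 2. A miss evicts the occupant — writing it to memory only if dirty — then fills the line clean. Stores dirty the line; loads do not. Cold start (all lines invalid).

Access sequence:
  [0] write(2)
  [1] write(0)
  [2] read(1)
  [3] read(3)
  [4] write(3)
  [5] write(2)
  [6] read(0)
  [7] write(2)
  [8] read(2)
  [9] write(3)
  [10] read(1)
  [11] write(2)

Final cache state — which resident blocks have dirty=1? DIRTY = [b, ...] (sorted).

0: W B2 -> L0 miss  d=D]
1: W B0 -> L0 miss wb->B2  d=D]
2: R B1 -> L1 miss  d=-]
3: R B3 -> L1 miss  d=-]
4: W B3 -> L1 hit  d=D]
5: W B2 -> L0 miss wb->B0  d=D]
6: R B0 -> L0 miss wb->B2  d=-]
7: W B2 -> L0 miss  d=D]
8: R B2 -> L0 hit  d=D]
9: W B3 -> L1 hit  d=D]
10: R B1 -> L1 miss wb->B3  d=-]
11: W B2 -> L0 hit  d=D]

DIRTY = [2]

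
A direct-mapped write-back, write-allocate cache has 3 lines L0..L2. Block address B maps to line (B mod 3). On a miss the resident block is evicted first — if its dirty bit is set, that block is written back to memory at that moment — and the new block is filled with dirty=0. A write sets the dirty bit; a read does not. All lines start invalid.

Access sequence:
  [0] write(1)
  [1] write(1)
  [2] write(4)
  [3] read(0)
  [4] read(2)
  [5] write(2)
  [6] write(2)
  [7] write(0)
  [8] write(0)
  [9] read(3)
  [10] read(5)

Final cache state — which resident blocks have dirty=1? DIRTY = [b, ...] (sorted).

0: W B1 -> L1 miss  d=D]
1: W B1 -> L1 hit  d=D]
2: W B4 -> L1 miss wb->B1  d=D]
3: R B0 -> L0 miss  d=-]
4: R B2 -> L2 miss  d=-]
5: W B2 -> L2 hit  d=D]
6: W B2 -> L2 hit  d=D]
7: W B0 -> L0 hit  d=D]
8: W B0 -> L0 hit  d=D]
9: R B3 -> L0 miss wb->B0  d=-]
10: R B5 -> L2 miss wb->B2  d=-]

DIRTY = [4]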